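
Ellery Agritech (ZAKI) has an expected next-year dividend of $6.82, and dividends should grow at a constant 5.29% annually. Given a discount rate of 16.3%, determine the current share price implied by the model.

Gordon growth model: P₀ = D₁/(r − g), with D₁ = 6.82 given directly.
P₀ = 6.8200 / (0.163 − 0.0529) = 6.8200 / 0.1101 = 61.9437

$61.94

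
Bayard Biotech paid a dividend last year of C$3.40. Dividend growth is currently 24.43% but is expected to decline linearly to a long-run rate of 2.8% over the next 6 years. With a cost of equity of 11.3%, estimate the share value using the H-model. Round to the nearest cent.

C$67.08

H-model: P₀ = D₀[(1+g_L) + H(g_S−g_L)]/(r−g_L), with H = 6/2 = 3.
P₀ = 3.40 × [(1+0.028) + 3×(0.2443−0.028)] / (0.113−0.028)
   = 3.40 × 1.6769 / 0.085 = 67.0760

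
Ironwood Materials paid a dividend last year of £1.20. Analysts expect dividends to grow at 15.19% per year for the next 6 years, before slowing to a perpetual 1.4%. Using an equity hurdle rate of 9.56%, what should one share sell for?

£28.75

Two-stage DDM. Project D₁…D_6 at 0.1519, terminal growth 0.014, discount at r = 0.0956.
D_1 = 1.3823
D_2 = 1.5922
D_3 = 1.8341
D_4 = 2.1127
D_5 = 2.4336
D_6 = 2.8033
Terminal value at t=6: TV = D_7/(r−g) = 2.8425/(0.0956−0.014) = 34.8352
P₀ = 1.3823/(1+0.0956)^1 + 1.5922/(1+0.0956)^2 + 1.8341/(1+0.0956)^3 + 2.1127/(1+0.0956)^4 + 2.4336/(1+0.0956)^5 + 2.8033/(1+0.0956)^6 + 34.8352/(1+0.0956)^6 = 28.7539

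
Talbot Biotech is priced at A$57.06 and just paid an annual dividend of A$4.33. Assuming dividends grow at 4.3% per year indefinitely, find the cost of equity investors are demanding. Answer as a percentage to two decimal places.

Rearranging the constant-growth DDM: r = D₁/P₀ + g.
D₁ = 4.33 × (1 + 0.043) = 4.5162.
r = 4.5162 / 57.06 + 0.043 = 0.07915 + 0.043 = 0.12215

12.21%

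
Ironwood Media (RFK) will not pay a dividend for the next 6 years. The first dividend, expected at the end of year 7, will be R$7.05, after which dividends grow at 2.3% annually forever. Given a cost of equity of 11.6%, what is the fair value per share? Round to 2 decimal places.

Deferred-dividend DDM. At t=6 the remaining stream is a growing perpetuity with first payment D_7 = 7.05.
V_6 = D_7/(r−g) = 7.05/(0.116−0.023) = 75.8065
P₀ = V_6/(1+r)^6 = 75.8065/(1+0.116)^6 = 39.2393

R$39.24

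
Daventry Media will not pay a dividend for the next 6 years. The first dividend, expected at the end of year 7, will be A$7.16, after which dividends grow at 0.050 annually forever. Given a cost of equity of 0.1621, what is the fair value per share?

A$25.93

Deferred-dividend DDM. At t=6 the remaining stream is a growing perpetuity with first payment D_7 = 7.16.
V_6 = D_7/(r−g) = 7.16/(0.1621−0.05) = 63.8715
P₀ = V_6/(1+r)^6 = 63.8715/(1+0.1621)^6 = 25.9326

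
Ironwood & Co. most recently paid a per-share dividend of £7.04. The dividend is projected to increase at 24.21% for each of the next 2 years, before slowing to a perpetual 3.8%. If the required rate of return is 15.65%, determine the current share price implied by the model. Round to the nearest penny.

Two-stage DDM. Project D₁…D_2 at 0.2421, terminal growth 0.038, discount at r = 0.1565.
D_1 = 8.7444
D_2 = 10.8614
Terminal value at t=2: TV = D_3/(r−g) = 11.2741/(0.1565−0.038) = 95.1404
P₀ = 8.7444/(1+0.1565)^1 + 10.8614/(1+0.1565)^2 + 95.1404/(1+0.1565)^2 = 86.8152

£86.82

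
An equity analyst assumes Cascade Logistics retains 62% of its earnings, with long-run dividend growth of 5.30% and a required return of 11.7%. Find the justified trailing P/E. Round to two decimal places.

6.25

Payout ratio b = 1 − 0.62 = 0.38.
Justified trailing P/E = b(1+g)/(r−g) = 0.38×(1+0.053)/(0.117−0.053) = 6.2522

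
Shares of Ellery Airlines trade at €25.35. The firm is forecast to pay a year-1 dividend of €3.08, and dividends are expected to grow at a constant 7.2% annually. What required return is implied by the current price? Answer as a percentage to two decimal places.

Rearranging the constant-growth DDM: r = D₁/P₀ + g.
r = 3.0800 / 25.35 + 0.072 = 0.12150 + 0.072 = 0.19350

19.35%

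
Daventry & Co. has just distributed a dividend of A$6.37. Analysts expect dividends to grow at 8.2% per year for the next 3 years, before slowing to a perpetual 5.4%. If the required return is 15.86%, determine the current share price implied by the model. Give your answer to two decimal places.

A$68.97

Two-stage DDM. Project D₁…D_3 at 0.082, terminal growth 0.054, discount at r = 0.1586.
D_1 = 6.8923
D_2 = 7.4575
D_3 = 8.0690
Terminal value at t=3: TV = D_4/(r−g) = 8.5048/(0.1586−0.054) = 81.3074
P₀ = 6.8923/(1+0.1586)^1 + 7.4575/(1+0.1586)^2 + 8.0690/(1+0.1586)^3 + 81.3074/(1+0.1586)^3 = 68.9719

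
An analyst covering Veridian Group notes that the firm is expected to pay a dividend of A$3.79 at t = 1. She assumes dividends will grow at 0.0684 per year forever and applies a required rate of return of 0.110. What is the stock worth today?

Gordon growth model: P₀ = D₁/(r − g), with D₁ = 3.79 given directly.
P₀ = 3.7900 / (0.11 − 0.0684) = 3.7900 / 0.0416 = 91.1058

A$91.11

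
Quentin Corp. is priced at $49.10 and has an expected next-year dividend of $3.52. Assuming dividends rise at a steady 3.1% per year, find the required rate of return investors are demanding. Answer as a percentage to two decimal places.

10.27%

Rearranging the constant-growth DDM: r = D₁/P₀ + g.
r = 3.5200 / 49.10 + 0.031 = 0.07169 + 0.031 = 0.10269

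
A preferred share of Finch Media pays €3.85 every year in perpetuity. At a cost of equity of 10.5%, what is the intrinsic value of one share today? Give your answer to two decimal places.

€36.67

Zero-growth DDM (perpetuity): P₀ = D/r = 3.85 / 0.105 = 36.6667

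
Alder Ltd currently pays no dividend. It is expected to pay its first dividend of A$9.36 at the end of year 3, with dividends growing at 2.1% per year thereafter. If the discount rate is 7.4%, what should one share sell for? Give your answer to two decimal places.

A$153.11

Deferred-dividend DDM. At t=2 the remaining stream is a growing perpetuity with first payment D_3 = 9.36.
V_2 = D_3/(r−g) = 9.36/(0.074−0.021) = 176.6038
P₀ = V_2/(1+r)^2 = 176.6038/(1+0.074)^2 = 153.1057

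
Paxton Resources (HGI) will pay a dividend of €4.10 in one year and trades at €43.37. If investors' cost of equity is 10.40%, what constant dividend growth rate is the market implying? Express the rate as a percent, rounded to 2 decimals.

From P₀ = D₁/(r − g), the implied growth is g = r − D₁/P₀.
g = 0.104 − 4.10/43.37 = 0.104 − 0.09454 = 0.00946

0.95%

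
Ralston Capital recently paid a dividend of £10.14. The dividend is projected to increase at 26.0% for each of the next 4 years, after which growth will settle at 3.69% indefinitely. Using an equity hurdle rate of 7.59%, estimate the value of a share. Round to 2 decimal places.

Two-stage DDM. Project D₁…D_4 at 0.26, terminal growth 0.0369, discount at r = 0.0759.
D_1 = 12.7764
D_2 = 16.0983
D_3 = 20.2838
D_4 = 25.5576
Terminal value at t=4: TV = D_5/(r−g) = 26.5007/(0.0759−0.0369) = 679.5046
P₀ = 12.7764/(1+0.0759)^1 + 16.0983/(1+0.0759)^2 + 20.2838/(1+0.0759)^3 + 25.5576/(1+0.0759)^4 + 679.5046/(1+0.0759)^4 = 568.2555

£568.26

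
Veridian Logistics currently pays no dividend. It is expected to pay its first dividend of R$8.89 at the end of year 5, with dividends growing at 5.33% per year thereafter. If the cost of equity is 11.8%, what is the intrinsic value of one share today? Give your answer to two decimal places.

Deferred-dividend DDM. At t=4 the remaining stream is a growing perpetuity with first payment D_5 = 8.89.
V_4 = D_5/(r−g) = 8.89/(0.118−0.0533) = 137.4034
P₀ = V_4/(1+r)^4 = 137.4034/(1+0.118)^4 = 87.9489

R$87.95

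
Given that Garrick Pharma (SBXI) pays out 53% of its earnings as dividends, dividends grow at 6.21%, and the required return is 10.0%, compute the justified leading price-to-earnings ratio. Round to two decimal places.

13.98

Justified leading P/E = b/(r−g) = 0.53/(0.1−0.0621) = 13.9842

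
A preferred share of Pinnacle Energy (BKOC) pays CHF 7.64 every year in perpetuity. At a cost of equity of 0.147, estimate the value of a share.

CHF 51.97

Zero-growth DDM (perpetuity): P₀ = D/r = 7.64 / 0.147 = 51.9728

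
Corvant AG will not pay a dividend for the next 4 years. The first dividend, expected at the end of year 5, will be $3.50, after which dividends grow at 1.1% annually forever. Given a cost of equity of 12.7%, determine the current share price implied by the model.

$18.70

Deferred-dividend DDM. At t=4 the remaining stream is a growing perpetuity with first payment D_5 = 3.50.
V_4 = D_5/(r−g) = 3.50/(0.127−0.011) = 30.1724
P₀ = V_4/(1+r)^4 = 30.1724/(1+0.127)^4 = 18.7031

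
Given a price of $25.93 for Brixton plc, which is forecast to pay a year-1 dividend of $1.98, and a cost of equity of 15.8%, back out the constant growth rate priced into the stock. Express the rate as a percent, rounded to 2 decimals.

8.16%

From P₀ = D₁/(r − g), the implied growth is g = r − D₁/P₀.
g = 0.158 − 1.98/25.93 = 0.158 − 0.07636 = 0.08164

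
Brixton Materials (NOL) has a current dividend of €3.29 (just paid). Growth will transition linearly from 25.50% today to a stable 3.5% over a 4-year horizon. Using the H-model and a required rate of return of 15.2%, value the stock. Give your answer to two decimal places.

€41.48

H-model: P₀ = D₀[(1+g_L) + H(g_S−g_L)]/(r−g_L), with H = 4/2 = 2.
P₀ = 3.29 × [(1+0.035) + 2×(0.255−0.035)] / (0.152−0.035)
   = 3.29 × 1.4750 / 0.117 = 41.4765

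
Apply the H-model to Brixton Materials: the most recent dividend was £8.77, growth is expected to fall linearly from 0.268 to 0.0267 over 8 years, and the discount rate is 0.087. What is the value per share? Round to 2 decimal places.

£289.70

H-model: P₀ = D₀[(1+g_L) + H(g_S−g_L)]/(r−g_L), with H = 8/2 = 4.
P₀ = 8.77 × [(1+0.0267) + 4×(0.268−0.0267)] / (0.087−0.0267)
   = 8.77 × 1.9919 / 0.0603 = 289.7009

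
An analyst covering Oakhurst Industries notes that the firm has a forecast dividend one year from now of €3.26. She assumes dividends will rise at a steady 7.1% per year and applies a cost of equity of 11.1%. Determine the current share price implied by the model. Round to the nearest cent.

€81.50

Gordon growth model: P₀ = D₁/(r − g), with D₁ = 3.26 given directly.
P₀ = 3.2600 / (0.111 − 0.071) = 3.2600 / 0.04 = 81.5000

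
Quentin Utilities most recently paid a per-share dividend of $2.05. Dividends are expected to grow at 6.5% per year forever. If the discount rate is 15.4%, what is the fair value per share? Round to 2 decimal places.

$24.53

Gordon growth model: P₀ = D₁/(r − g). D₁ = 2.05 × (1 + 0.065) = 2.1832.
P₀ = 2.1832 / (0.154 − 0.065) = 2.1832 / 0.089 = 24.5309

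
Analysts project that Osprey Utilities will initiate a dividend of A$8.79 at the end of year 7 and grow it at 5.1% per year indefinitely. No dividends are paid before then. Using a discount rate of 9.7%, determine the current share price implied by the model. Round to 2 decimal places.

A$109.65

Deferred-dividend DDM. At t=6 the remaining stream is a growing perpetuity with first payment D_7 = 8.79.
V_6 = D_7/(r−g) = 8.79/(0.097−0.051) = 191.0870
P₀ = V_6/(1+r)^6 = 191.0870/(1+0.097)^6 = 109.6456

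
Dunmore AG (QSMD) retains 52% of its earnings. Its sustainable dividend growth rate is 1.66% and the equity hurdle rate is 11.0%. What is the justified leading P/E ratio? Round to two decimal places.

Payout ratio b = 1 − 0.52 = 0.48.
Justified leading P/E = b/(r−g) = 0.48/(0.11−0.0166) = 5.1392

5.14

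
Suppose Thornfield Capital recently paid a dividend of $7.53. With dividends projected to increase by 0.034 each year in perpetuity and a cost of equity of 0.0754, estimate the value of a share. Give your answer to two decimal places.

$188.07

Gordon growth model: P₀ = D₁/(r − g). D₁ = 7.53 × (1 + 0.034) = 7.7860.
P₀ = 7.7860 / (0.0754 − 0.034) = 7.7860 / 0.0414 = 188.0681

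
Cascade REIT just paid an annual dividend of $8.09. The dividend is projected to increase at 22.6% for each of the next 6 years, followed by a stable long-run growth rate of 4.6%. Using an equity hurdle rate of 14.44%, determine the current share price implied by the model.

$192.21

Two-stage DDM. Project D₁…D_6 at 0.226, terminal growth 0.046, discount at r = 0.1444.
D_1 = 9.9183
D_2 = 12.1599
D_3 = 14.9080
D_4 = 18.2772
D_5 = 22.4079
D_6 = 27.4721
Terminal value at t=6: TV = D_7/(r−g) = 28.7358/(0.1444−0.046) = 292.0303
P₀ = 9.9183/(1+0.1444)^1 + 12.1599/(1+0.1444)^2 + 14.9080/(1+0.1444)^3 + 18.2772/(1+0.1444)^4 + 22.4079/(1+0.1444)^5 + 27.4721/(1+0.1444)^6 + 292.0303/(1+0.1444)^6 = 192.2058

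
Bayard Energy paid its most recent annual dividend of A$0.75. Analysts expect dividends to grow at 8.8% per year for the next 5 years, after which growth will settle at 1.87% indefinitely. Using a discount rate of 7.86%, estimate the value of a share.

A$17.17

Two-stage DDM. Project D₁…D_5 at 0.088, terminal growth 0.0187, discount at r = 0.0786.
D_1 = 0.8160
D_2 = 0.8878
D_3 = 0.9659
D_4 = 1.0509
D_5 = 1.1434
Terminal value at t=5: TV = D_6/(r−g) = 1.1648/(0.0786−0.0187) = 19.4458
P₀ = 0.8160/(1+0.0786)^1 + 0.8878/(1+0.0786)^2 + 0.9659/(1+0.0786)^3 + 1.0509/(1+0.0786)^4 + 1.1434/(1+0.0786)^5 + 19.4458/(1+0.0786)^5 = 17.1698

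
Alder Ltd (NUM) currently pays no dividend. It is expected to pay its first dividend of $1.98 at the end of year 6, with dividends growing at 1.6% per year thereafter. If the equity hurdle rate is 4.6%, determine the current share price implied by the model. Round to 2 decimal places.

$52.71

Deferred-dividend DDM. At t=5 the remaining stream is a growing perpetuity with first payment D_6 = 1.98.
V_5 = D_6/(r−g) = 1.98/(0.046−0.016) = 66.0000
P₀ = V_5/(1+r)^5 = 66.0000/(1+0.046)^5 = 52.7091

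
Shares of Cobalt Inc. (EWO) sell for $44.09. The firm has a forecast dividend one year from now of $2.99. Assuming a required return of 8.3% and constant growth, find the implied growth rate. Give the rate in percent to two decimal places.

1.52%

From P₀ = D₁/(r − g), the implied growth is g = r − D₁/P₀.
g = 0.083 − 2.99/44.09 = 0.083 − 0.06782 = 0.01518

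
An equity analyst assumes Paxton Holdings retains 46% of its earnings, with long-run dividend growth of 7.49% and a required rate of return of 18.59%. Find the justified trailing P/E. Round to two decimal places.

Payout ratio b = 1 − 0.46 = 0.54.
Justified trailing P/E = b(1+g)/(r−g) = 0.54×(1+0.0749)/(0.1859−0.0749) = 5.2292

5.23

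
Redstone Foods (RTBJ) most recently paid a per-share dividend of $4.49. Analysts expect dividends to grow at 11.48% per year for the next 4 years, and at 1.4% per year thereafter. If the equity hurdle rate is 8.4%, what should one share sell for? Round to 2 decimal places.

Two-stage DDM. Project D₁…D_4 at 0.1148, terminal growth 0.014, discount at r = 0.084.
D_1 = 5.0055
D_2 = 5.5801
D_3 = 6.2207
D_4 = 6.9348
Terminal value at t=4: TV = D_5/(r−g) = 7.0319/(0.084−0.014) = 100.4556
P₀ = 5.0055/(1+0.084)^1 + 5.5801/(1+0.084)^2 + 6.2207/(1+0.084)^3 + 6.9348/(1+0.084)^4 + 100.4556/(1+0.084)^4 = 92.0265

$92.03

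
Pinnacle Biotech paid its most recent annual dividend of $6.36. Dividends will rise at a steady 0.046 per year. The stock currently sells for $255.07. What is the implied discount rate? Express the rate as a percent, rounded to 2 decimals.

Rearranging the constant-growth DDM: r = D₁/P₀ + g.
D₁ = 6.36 × (1 + 0.046) = 6.6526.
r = 6.6526 / 255.07 + 0.046 = 0.02608 + 0.046 = 0.07208

7.21%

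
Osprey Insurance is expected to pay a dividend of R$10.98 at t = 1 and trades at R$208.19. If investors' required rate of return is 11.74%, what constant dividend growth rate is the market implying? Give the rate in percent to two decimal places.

6.47%

From P₀ = D₁/(r − g), the implied growth is g = r − D₁/P₀.
g = 0.1174 − 10.98/208.19 = 0.1174 − 0.05274 = 0.06466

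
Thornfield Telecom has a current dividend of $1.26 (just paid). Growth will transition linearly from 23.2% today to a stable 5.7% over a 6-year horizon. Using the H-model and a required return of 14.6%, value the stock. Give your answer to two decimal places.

$22.40

H-model: P₀ = D₀[(1+g_L) + H(g_S−g_L)]/(r−g_L), with H = 6/2 = 3.
P₀ = 1.26 × [(1+0.057) + 3×(0.232−0.057)] / (0.146−0.057)
   = 1.26 × 1.5820 / 0.089 = 22.3969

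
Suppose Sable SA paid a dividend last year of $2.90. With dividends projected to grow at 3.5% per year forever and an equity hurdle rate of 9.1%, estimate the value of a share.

Gordon growth model: P₀ = D₁/(r − g). D₁ = 2.90 × (1 + 0.035) = 3.0015.
P₀ = 3.0015 / (0.091 − 0.035) = 3.0015 / 0.056 = 53.5982

$53.60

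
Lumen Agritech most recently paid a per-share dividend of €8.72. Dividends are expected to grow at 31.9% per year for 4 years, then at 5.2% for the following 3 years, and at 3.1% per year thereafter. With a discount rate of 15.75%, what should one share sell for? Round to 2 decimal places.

Three-stage DDM. Project D₁…D_7; terminal Gordon value at t=7 with g = 0.031; discount at r = 0.1575.
D_1 = 11.5017
D_2 = 15.1707
D_3 = 20.0102
D_4 = 26.3934
D_5 = 27.7659
D_6 = 29.2097
D_7 = 30.7286
TV_7 = 31.6812/(0.1575−0.031) = 250.4442
P₀ = Σ Dₜ/(1+r)ᵗ + TV_7/(1+r)^7 = 175.3752

€175.38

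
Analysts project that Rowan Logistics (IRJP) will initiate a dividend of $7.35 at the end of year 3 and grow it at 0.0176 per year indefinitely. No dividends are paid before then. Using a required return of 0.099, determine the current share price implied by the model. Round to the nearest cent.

$74.76

Deferred-dividend DDM. At t=2 the remaining stream is a growing perpetuity with first payment D_3 = 7.35.
V_2 = D_3/(r−g) = 7.35/(0.099−0.0176) = 90.2948
P₀ = V_2/(1+r)^2 = 90.2948/(1+0.099)^2 = 74.7597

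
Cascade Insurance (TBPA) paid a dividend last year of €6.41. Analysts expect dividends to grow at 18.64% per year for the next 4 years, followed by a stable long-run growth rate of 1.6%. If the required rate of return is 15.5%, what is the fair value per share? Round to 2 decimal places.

Two-stage DDM. Project D₁…D_4 at 0.1864, terminal growth 0.016, discount at r = 0.155.
D_1 = 7.6048
D_2 = 9.0224
D_3 = 10.7041
D_4 = 12.6994
Terminal value at t=4: TV = D_5/(r−g) = 12.9026/(0.155−0.016) = 92.8243
P₀ = 7.6048/(1+0.155)^1 + 9.0224/(1+0.155)^2 + 10.7041/(1+0.155)^3 + 12.6994/(1+0.155)^4 + 92.8243/(1+0.155)^4 = 79.5902

€79.59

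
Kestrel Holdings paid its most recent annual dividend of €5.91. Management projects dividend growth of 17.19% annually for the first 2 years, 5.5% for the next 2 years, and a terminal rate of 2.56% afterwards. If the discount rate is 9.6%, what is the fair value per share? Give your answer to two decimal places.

Three-stage DDM. Project D₁…D_4; terminal Gordon value at t=4 with g = 0.0256; discount at r = 0.096.
D_1 = 6.9259
D_2 = 8.1165
D_3 = 8.5629
D_4 = 9.0339
TV_4 = 9.2651/(0.096−0.0256) = 131.6070
P₀ = Σ Dₜ/(1+r)ᵗ + TV_4/(1+r)^4 = 117.0499

€117.05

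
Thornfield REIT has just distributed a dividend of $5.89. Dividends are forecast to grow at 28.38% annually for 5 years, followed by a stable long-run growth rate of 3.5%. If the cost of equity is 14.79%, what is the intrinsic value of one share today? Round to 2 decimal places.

$136.19

Two-stage DDM. Project D₁…D_5 at 0.2838, terminal growth 0.035, discount at r = 0.1479.
D_1 = 7.5616
D_2 = 9.7076
D_3 = 12.4626
D_4 = 15.9994
D_5 = 20.5401
Terminal value at t=5: TV = D_6/(r−g) = 21.2590/(0.1479−0.035) = 188.2992
P₀ = 7.5616/(1+0.1479)^1 + 9.7076/(1+0.1479)^2 + 12.4626/(1+0.1479)^3 + 15.9994/(1+0.1479)^4 + 20.5401/(1+0.1479)^5 + 188.2992/(1+0.1479)^5 = 136.1920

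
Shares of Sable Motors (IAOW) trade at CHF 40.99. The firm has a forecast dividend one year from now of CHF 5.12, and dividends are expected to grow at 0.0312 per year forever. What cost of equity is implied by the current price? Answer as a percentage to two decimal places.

Rearranging the constant-growth DDM: r = D₁/P₀ + g.
r = 5.1200 / 40.99 + 0.0312 = 0.12491 + 0.0312 = 0.15611

15.61%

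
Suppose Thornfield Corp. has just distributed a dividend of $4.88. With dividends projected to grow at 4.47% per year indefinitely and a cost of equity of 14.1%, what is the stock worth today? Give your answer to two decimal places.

$52.94

Gordon growth model: P₀ = D₁/(r − g). D₁ = 4.88 × (1 + 0.0447) = 5.0981.
P₀ = 5.0981 / (0.141 − 0.0447) = 5.0981 / 0.0963 = 52.9401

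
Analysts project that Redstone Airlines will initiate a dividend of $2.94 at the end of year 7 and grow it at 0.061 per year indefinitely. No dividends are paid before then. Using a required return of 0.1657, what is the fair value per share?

Deferred-dividend DDM. At t=6 the remaining stream is a growing perpetuity with first payment D_7 = 2.94.
V_6 = D_7/(r−g) = 2.94/(0.1657−0.061) = 28.0802
P₀ = V_6/(1+r)^6 = 28.0802/(1+0.1657)^6 = 11.1913

$11.19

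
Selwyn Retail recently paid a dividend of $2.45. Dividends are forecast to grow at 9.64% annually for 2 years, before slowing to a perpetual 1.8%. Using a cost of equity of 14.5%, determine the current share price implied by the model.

Two-stage DDM. Project D₁…D_2 at 0.0964, terminal growth 0.018, discount at r = 0.145.
D_1 = 2.6862
D_2 = 2.9451
Terminal value at t=2: TV = D_3/(r−g) = 2.9981/(0.145−0.018) = 23.6074
P₀ = 2.6862/(1+0.145)^1 + 2.9451/(1+0.145)^2 + 23.6074/(1+0.145)^2 = 22.5993

$22.60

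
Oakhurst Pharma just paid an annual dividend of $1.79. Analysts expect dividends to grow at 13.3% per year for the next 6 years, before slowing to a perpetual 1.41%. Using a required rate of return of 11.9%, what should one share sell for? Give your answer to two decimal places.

$29.87

Two-stage DDM. Project D₁…D_6 at 0.133, terminal growth 0.0141, discount at r = 0.119.
D_1 = 2.0281
D_2 = 2.2978
D_3 = 2.6034
D_4 = 2.9497
D_5 = 3.3420
D_6 = 3.7865
Terminal value at t=6: TV = D_7/(r−g) = 3.8398/(0.119−0.0141) = 36.6048
P₀ = 2.0281/(1+0.119)^1 + 2.2978/(1+0.119)^2 + 2.6034/(1+0.119)^3 + 2.9497/(1+0.119)^4 + 3.3420/(1+0.119)^5 + 3.7865/(1+0.119)^6 + 36.6048/(1+0.119)^6 = 29.8650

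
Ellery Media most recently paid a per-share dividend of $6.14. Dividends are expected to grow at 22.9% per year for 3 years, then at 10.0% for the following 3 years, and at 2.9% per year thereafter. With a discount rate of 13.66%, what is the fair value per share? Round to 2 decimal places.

Three-stage DDM. Project D₁…D_6; terminal Gordon value at t=6 with g = 0.029; discount at r = 0.1366.
D_1 = 7.5461
D_2 = 9.2741
D_3 = 11.3979
D_4 = 12.5377
D_5 = 13.7914
D_6 = 15.1706
TV_6 = 15.6105/(0.1366−0.029) = 145.0792
P₀ = Σ Dₜ/(1+r)ᵗ + TV_6/(1+r)^6 = 110.6915

$110.69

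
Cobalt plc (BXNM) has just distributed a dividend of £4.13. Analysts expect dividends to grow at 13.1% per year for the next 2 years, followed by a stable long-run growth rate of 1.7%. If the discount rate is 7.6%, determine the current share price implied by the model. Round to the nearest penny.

£87.56

Two-stage DDM. Project D₁…D_2 at 0.131, terminal growth 0.017, discount at r = 0.076.
D_1 = 4.6710
D_2 = 5.2829
Terminal value at t=2: TV = D_3/(r−g) = 5.3727/(0.076−0.017) = 91.0635
P₀ = 4.6710/(1+0.076)^1 + 5.2829/(1+0.076)^2 + 91.0635/(1+0.076)^2 = 87.5579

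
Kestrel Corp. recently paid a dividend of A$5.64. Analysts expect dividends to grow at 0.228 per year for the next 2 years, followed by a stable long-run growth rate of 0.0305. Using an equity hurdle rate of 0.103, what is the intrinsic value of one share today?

A$112.64

Two-stage DDM. Project D₁…D_2 at 0.228, terminal growth 0.0305, discount at r = 0.103.
D_1 = 6.9259
D_2 = 8.5050
Terminal value at t=2: TV = D_3/(r−g) = 8.7644/(0.103−0.0305) = 120.8887
P₀ = 6.9259/(1+0.103)^1 + 8.5050/(1+0.103)^2 + 120.8887/(1+0.103)^2 = 112.6352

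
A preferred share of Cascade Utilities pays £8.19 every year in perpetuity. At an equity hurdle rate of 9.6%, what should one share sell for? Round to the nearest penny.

£85.31

Zero-growth DDM (perpetuity): P₀ = D/r = 8.19 / 0.096 = 85.3125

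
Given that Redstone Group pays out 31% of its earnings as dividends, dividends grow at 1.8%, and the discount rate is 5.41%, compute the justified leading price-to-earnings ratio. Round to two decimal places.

8.59

Justified leading P/E = b/(r−g) = 0.31/(0.0541−0.018) = 8.5873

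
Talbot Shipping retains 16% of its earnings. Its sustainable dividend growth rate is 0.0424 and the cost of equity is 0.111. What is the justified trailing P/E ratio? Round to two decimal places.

Payout ratio b = 1 − 0.16 = 0.84.
Justified trailing P/E = b(1+g)/(r−g) = 0.84×(1+0.0424)/(0.111−0.0424) = 12.7641

12.76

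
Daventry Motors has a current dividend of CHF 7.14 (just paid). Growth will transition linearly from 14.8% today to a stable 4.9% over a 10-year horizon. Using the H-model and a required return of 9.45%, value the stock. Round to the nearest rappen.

H-model: P₀ = D₀[(1+g_L) + H(g_S−g_L)]/(r−g_L), with H = 10/2 = 5.
P₀ = 7.14 × [(1+0.049) + 5×(0.148−0.049)] / (0.0945−0.049)
   = 7.14 × 1.5440 / 0.0455 = 242.2892

CHF 242.29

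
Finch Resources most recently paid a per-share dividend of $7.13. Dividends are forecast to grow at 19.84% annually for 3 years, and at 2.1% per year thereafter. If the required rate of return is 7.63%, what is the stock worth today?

Two-stage DDM. Project D₁…D_3 at 0.1984, terminal growth 0.021, discount at r = 0.0763.
D_1 = 8.5446
D_2 = 10.2398
D_3 = 12.2714
Terminal value at t=3: TV = D_4/(r−g) = 12.5291/(0.0763−0.021) = 226.5664
P₀ = 8.5446/(1+0.0763)^1 + 10.2398/(1+0.0763)^2 + 12.2714/(1+0.0763)^3 + 226.5664/(1+0.0763)^3 = 208.3376

$208.34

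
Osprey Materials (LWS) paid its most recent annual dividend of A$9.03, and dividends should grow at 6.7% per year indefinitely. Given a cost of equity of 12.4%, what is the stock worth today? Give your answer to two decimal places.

A$169.04

Gordon growth model: P₀ = D₁/(r − g). D₁ = 9.03 × (1 + 0.067) = 9.6350.
P₀ = 9.6350 / (0.124 − 0.067) = 9.6350 / 0.057 = 169.0353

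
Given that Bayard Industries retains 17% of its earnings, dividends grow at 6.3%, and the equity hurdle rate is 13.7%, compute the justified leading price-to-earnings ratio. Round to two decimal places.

11.22

Payout ratio b = 1 − 0.17 = 0.83.
Justified leading P/E = b/(r−g) = 0.83/(0.137−0.063) = 11.2162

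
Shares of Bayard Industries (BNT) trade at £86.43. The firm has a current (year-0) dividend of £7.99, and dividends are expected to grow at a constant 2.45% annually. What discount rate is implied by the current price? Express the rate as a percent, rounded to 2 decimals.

Rearranging the constant-growth DDM: r = D₁/P₀ + g.
D₁ = 7.99 × (1 + 0.0245) = 8.1858.
r = 8.1858 / 86.43 + 0.0245 = 0.09471 + 0.0245 = 0.11921

11.92%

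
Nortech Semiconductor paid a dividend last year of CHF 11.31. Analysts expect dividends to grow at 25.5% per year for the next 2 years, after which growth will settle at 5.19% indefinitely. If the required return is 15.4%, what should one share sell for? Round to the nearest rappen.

Two-stage DDM. Project D₁…D_2 at 0.255, terminal growth 0.0519, discount at r = 0.154.
D_1 = 14.1940
D_2 = 17.8135
Terminal value at t=2: TV = D_3/(r−g) = 18.7381/(0.154−0.0519) = 183.5265
P₀ = 14.1940/(1+0.154)^1 + 17.8135/(1+0.154)^2 + 183.5265/(1+0.154)^2 = 163.4883

CHF 163.49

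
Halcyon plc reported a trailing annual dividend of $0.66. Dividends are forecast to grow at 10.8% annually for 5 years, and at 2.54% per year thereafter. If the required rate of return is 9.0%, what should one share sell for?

Two-stage DDM. Project D₁…D_5 at 0.108, terminal growth 0.0254, discount at r = 0.09.
D_1 = 0.7313
D_2 = 0.8103
D_3 = 0.8978
D_4 = 0.9947
D_5 = 1.1022
Terminal value at t=5: TV = D_6/(r−g) = 1.1301/(0.09−0.0254) = 17.4946
P₀ = 0.7313/(1+0.09)^1 + 0.8103/(1+0.09)^2 + 0.8978/(1+0.09)^3 + 0.9947/(1+0.09)^4 + 1.1022/(1+0.09)^5 + 17.4946/(1+0.09)^5 = 14.8374

$14.84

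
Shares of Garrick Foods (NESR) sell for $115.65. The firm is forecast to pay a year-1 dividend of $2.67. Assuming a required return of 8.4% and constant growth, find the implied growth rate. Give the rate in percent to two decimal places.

From P₀ = D₁/(r − g), the implied growth is g = r − D₁/P₀.
g = 0.084 − 2.67/115.65 = 0.084 − 0.02309 = 0.06091

6.09%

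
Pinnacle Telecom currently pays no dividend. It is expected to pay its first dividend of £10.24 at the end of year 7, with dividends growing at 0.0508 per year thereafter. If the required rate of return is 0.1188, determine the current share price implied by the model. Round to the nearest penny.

£76.78

Deferred-dividend DDM. At t=6 the remaining stream is a growing perpetuity with first payment D_7 = 10.24.
V_6 = D_7/(r−g) = 10.24/(0.1188−0.0508) = 150.5882
P₀ = V_6/(1+r)^6 = 150.5882/(1+0.1188)^6 = 76.7850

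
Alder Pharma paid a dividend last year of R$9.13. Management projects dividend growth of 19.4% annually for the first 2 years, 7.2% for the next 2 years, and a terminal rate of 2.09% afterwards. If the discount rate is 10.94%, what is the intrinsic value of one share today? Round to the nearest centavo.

R$154.40

Three-stage DDM. Project D₁…D_4; terminal Gordon value at t=4 with g = 0.0209; discount at r = 0.1094.
D_1 = 10.9012
D_2 = 13.0161
D_3 = 13.9532
D_4 = 14.9578
TV_4 = 15.2705/(0.1094−0.0209) = 172.5476
P₀ = Σ Dₜ/(1+r)ᵗ + TV_4/(1+r)^4 = 154.4039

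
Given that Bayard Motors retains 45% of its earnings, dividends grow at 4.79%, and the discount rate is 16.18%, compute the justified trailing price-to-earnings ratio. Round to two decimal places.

Payout ratio b = 1 − 0.45 = 0.55.
Justified trailing P/E = b(1+g)/(r−g) = 0.55×(1+0.0479)/(0.1618−0.0479) = 5.0601

5.06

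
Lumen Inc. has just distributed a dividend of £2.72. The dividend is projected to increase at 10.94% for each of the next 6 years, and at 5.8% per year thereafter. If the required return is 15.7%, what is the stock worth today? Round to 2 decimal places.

£36.72

Two-stage DDM. Project D₁…D_6 at 0.1094, terminal growth 0.058, discount at r = 0.157.
D_1 = 3.0176
D_2 = 3.3477
D_3 = 3.7139
D_4 = 4.1202
D_5 = 4.5710
D_6 = 5.0710
Terminal value at t=6: TV = D_7/(r−g) = 5.3652/(0.157−0.058) = 54.1936
P₀ = 3.0176/(1+0.157)^1 + 3.3477/(1+0.157)^2 + 3.7139/(1+0.157)^3 + 4.1202/(1+0.157)^4 + 4.5710/(1+0.157)^5 + 5.0710/(1+0.157)^6 + 54.1936/(1+0.157)^6 = 36.7164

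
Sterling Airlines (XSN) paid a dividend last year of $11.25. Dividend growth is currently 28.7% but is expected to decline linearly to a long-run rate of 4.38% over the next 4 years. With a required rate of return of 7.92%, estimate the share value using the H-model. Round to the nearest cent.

$486.29

H-model: P₀ = D₀[(1+g_L) + H(g_S−g_L)]/(r−g_L), with H = 4/2 = 2.
P₀ = 11.25 × [(1+0.0438) + 2×(0.287−0.0438)] / (0.0792−0.0438)
   = 11.25 × 1.5302 / 0.0354 = 486.2924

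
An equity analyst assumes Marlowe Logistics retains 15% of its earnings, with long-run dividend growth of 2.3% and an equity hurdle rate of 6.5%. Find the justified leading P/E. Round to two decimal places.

Payout ratio b = 1 − 0.15 = 0.85.
Justified leading P/E = b/(r−g) = 0.85/(0.065−0.023) = 20.2381

20.24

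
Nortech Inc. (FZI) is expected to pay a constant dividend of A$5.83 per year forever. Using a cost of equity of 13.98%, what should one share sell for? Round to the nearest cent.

A$41.70

Zero-growth DDM (perpetuity): P₀ = D/r = 5.83 / 0.1398 = 41.7024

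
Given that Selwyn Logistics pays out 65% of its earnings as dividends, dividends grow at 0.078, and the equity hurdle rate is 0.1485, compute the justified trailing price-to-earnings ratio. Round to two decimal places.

Justified trailing P/E = b(1+g)/(r−g) = 0.65×(1+0.078)/(0.1485−0.078) = 9.9390

9.94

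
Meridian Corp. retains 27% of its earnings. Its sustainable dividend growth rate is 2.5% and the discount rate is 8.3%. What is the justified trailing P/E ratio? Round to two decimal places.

12.90

Payout ratio b = 1 − 0.27 = 0.73.
Justified trailing P/E = b(1+g)/(r−g) = 0.73×(1+0.025)/(0.083−0.025) = 12.9009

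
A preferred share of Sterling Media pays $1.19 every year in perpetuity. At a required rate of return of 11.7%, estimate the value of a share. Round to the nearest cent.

$10.17

Zero-growth DDM (perpetuity): P₀ = D/r = 1.19 / 0.117 = 10.1709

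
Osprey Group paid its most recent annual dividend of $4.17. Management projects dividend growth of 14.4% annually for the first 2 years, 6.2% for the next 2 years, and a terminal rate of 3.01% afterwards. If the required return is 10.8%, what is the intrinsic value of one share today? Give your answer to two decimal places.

$71.10

Three-stage DDM. Project D₁…D_4; terminal Gordon value at t=4 with g = 0.0301; discount at r = 0.108.
D_1 = 4.7705
D_2 = 5.4574
D_3 = 5.7958
D_4 = 6.1551
TV_4 = 6.3404/(0.108−0.0301) = 81.3915
P₀ = Σ Dₜ/(1+r)ᵗ + TV_4/(1+r)^4 = 71.0989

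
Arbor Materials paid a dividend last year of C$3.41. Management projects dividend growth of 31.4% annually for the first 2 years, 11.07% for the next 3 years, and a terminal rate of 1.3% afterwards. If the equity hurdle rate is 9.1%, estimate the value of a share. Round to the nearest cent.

Three-stage DDM. Project D₁…D_5; terminal Gordon value at t=5 with g = 0.013; discount at r = 0.091.
D_1 = 4.4807
D_2 = 5.8877
D_3 = 6.5395
D_4 = 7.2634
D_5 = 8.0674
TV_5 = 8.1723/(0.091−0.013) = 104.7732
P₀ = Σ Dₜ/(1+r)ᵗ + TV_5/(1+r)^5 = 92.2192

C$92.22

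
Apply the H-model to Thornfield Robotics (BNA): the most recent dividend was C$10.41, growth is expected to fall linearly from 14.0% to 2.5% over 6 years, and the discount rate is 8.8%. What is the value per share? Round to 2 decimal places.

C$226.38

H-model: P₀ = D₀[(1+g_L) + H(g_S−g_L)]/(r−g_L), with H = 6/2 = 3.
P₀ = 10.41 × [(1+0.025) + 3×(0.14−0.025)] / (0.088−0.025)
   = 10.41 × 1.3700 / 0.063 = 226.3762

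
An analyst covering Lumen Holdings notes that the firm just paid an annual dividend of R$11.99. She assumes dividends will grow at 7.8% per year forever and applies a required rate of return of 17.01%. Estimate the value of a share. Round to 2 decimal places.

Gordon growth model: P₀ = D₁/(r − g). D₁ = 11.99 × (1 + 0.078) = 12.9252.
P₀ = 12.9252 / (0.1701 − 0.078) = 12.9252 / 0.0921 = 140.3390

R$140.34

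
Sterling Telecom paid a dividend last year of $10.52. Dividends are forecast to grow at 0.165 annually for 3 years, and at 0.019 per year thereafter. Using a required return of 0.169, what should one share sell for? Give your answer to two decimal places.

Two-stage DDM. Project D₁…D_3 at 0.165, terminal growth 0.019, discount at r = 0.169.
D_1 = 12.2558
D_2 = 14.2780
D_3 = 16.6339
Terminal value at t=3: TV = D_4/(r−g) = 16.9499/(0.169−0.019) = 112.9995
P₀ = 12.2558/(1+0.169)^1 + 14.2780/(1+0.169)^2 + 16.6339/(1+0.169)^3 + 112.9995/(1+0.169)^3 = 102.0793

$102.08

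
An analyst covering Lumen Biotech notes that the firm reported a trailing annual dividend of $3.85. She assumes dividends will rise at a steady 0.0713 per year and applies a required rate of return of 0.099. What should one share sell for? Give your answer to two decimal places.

$148.90

Gordon growth model: P₀ = D₁/(r − g). D₁ = 3.85 × (1 + 0.0713) = 4.1245.
P₀ = 4.1245 / (0.099 − 0.0713) = 4.1245 / 0.0277 = 148.8991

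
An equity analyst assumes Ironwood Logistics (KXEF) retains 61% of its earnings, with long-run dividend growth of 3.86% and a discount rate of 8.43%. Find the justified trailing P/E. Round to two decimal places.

8.86

Payout ratio b = 1 − 0.61 = 0.39.
Justified trailing P/E = b(1+g)/(r−g) = 0.39×(1+0.0386)/(0.0843−0.0386) = 8.8633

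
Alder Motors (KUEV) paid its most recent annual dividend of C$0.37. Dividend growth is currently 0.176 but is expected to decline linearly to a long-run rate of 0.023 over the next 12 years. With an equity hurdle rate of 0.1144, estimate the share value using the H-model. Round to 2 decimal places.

H-model: P₀ = D₀[(1+g_L) + H(g_S−g_L)]/(r−g_L), with H = 12/2 = 6.
P₀ = 0.37 × [(1+0.023) + 6×(0.176−0.023)] / (0.1144−0.023)
   = 0.37 × 1.9410 / 0.0914 = 7.8574

C$7.86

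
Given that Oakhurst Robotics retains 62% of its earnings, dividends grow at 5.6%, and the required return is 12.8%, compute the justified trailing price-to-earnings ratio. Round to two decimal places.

5.57

Payout ratio b = 1 − 0.62 = 0.38.
Justified trailing P/E = b(1+g)/(r−g) = 0.38×(1+0.056)/(0.128−0.056) = 5.5733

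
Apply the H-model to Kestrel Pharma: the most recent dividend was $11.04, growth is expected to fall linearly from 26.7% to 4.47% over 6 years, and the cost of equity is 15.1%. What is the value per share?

$177.76

H-model: P₀ = D₀[(1+g_L) + H(g_S−g_L)]/(r−g_L), with H = 6/2 = 3.
P₀ = 11.04 × [(1+0.0447) + 3×(0.267−0.0447)] / (0.151−0.0447)
   = 11.04 × 1.7116 / 0.1063 = 177.7617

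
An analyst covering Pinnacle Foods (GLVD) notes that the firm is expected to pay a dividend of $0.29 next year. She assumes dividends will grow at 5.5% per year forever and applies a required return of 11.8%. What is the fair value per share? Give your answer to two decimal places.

$4.60

Gordon growth model: P₀ = D₁/(r − g), with D₁ = 0.29 given directly.
P₀ = 0.2900 / (0.118 − 0.055) = 0.2900 / 0.063 = 4.6032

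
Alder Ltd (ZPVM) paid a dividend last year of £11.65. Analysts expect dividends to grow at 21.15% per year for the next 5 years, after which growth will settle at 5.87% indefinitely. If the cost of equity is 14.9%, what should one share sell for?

£246.48

Two-stage DDM. Project D₁…D_5 at 0.2115, terminal growth 0.0587, discount at r = 0.149.
D_1 = 14.1140
D_2 = 17.0991
D_3 = 20.7155
D_4 = 25.0969
D_5 = 30.4049
Terminal value at t=5: TV = D_6/(r−g) = 32.1896/(0.149−0.0587) = 356.4743
P₀ = 14.1140/(1+0.149)^1 + 17.0991/(1+0.149)^2 + 20.7155/(1+0.149)^3 + 25.0969/(1+0.149)^4 + 30.4049/(1+0.149)^5 + 356.4743/(1+0.149)^5 = 246.4770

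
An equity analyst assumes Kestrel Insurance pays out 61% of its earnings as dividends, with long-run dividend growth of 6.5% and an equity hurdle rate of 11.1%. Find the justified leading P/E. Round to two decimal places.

13.26

Justified leading P/E = b/(r−g) = 0.61/(0.111−0.065) = 13.2609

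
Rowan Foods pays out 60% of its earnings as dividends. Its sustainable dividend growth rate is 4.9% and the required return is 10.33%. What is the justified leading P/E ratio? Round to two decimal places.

11.05

Justified leading P/E = b/(r−g) = 0.60/(0.1033−0.049) = 11.0497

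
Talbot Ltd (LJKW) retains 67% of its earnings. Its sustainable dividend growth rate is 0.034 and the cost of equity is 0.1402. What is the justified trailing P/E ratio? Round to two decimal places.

3.21

Payout ratio b = 1 − 0.67 = 0.33.
Justified trailing P/E = b(1+g)/(r−g) = 0.33×(1+0.034)/(0.1402−0.034) = 3.2130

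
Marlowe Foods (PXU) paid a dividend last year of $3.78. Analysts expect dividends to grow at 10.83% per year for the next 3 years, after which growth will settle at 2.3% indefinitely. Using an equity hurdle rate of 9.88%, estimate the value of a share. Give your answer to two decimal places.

Two-stage DDM. Project D₁…D_3 at 0.1083, terminal growth 0.023, discount at r = 0.0988.
D_1 = 4.1894
D_2 = 4.6431
D_3 = 5.1459
Terminal value at t=3: TV = D_4/(r−g) = 5.2643/(0.0988−0.023) = 69.4497
P₀ = 4.1894/(1+0.0988)^1 + 4.6431/(1+0.0988)^2 + 5.1459/(1+0.0988)^3 + 69.4497/(1+0.0988)^3 = 63.8869

$63.89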